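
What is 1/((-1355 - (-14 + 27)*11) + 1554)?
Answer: 1/56 ≈ 0.017857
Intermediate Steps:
1/((-1355 - (-14 + 27)*11) + 1554) = 1/((-1355 - 13*11) + 1554) = 1/((-1355 - 1*143) + 1554) = 1/((-1355 - 143) + 1554) = 1/(-1498 + 1554) = 1/56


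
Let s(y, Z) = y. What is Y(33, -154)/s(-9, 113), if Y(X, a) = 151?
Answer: -151/9 ≈ -16.778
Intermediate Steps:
Y(33, -154)/s(-9, 113) = 151/(-9) = 151*(-⅑) = -151/9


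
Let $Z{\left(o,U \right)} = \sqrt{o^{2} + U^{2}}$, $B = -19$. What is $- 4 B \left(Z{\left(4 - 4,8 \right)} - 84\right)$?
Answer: $-5776$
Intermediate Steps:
$Z{\left(o,U \right)} = \sqrt{U^{2} + o^{2}}$
$- 4 B \left(Z{\left(4 - 4,8 \right)} - 84\right) = \left(-4\right) \left(-19\right) \left(\sqrt{8^{2} + \left(4 - 4\right)^{2}} - 84\right) = 76 \left(\sqrt{64 + 0^{2}} - 84\right) = 76 \left(\sqrt{64 + 0} - 84\right) = 76 \left(\sqrt{64} - 84\right) = 76 \left(8 - 84\right) = 76 \left(-76\right) = -5776$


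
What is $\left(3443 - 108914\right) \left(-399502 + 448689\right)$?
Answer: $-5187802077$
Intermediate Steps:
$\left(3443 - 108914\right) \left(-399502 + 448689\right) = \left(-105471\right) 49187 = -5187802077$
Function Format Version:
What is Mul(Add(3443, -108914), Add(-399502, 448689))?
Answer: -5187802077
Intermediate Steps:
Mul(Add(3443, -108914), Add(-399502, 448689)) = Mul(-105471, 49187) = -5187802077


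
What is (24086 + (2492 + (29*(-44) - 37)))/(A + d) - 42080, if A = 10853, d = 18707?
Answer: -248771907/5912 ≈ -42079.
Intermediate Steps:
(24086 + (2492 + (29*(-44) - 37)))/(A + d) - 42080 = (24086 + (2492 + (29*(-44) - 37)))/(10853 + 18707) - 42080 = (24086 + (2492 + (-1276 - 37)))/29560 - 42080 = (24086 + (2492 - 1313))*(1/29560) - 42080 = (24086 + 1179)*(1/29560) - 42080 = 25265*(1/29560) - 42080 = 5053/5912 - 42080 = -248771907/5912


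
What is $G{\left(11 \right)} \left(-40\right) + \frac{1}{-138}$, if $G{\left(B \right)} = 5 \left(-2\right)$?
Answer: $\frac{55199}{138} \approx 399.99$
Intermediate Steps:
$G{\left(B \right)} = -10$
$G{\left(11 \right)} \left(-40\right) + \frac{1}{-138} = \left(-10\right) \left(-40\right) + \frac{1}{-138} = 400 - \frac{1}{138} = \frac{55199}{138}$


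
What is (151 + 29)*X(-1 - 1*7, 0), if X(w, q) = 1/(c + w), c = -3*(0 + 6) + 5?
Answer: -60/7 ≈ -8.5714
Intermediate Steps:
c = -13 (c = -3*6 + 5 = -18 + 5 = -13)
X(w, q) = 1/(-13 + w)
(151 + 29)*X(-1 - 1*7, 0) = (151 + 29)/(-13 + (-1 - 1*7)) = 180/(-13 + (-1 - 7)) = 180/(-13 - 8) = 180/(-21) = 180*(-1/21) = -60/7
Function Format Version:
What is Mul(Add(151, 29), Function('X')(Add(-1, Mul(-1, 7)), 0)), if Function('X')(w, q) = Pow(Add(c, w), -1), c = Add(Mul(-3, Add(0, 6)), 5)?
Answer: Rational(-60, 7) ≈ -8.5714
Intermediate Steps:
c = -13 (c = Add(Mul(-3, 6), 5) = Add(-18, 5) = -13)
Function('X')(w, q) = Pow(Add(-13, w), -1)
Mul(Add(151, 29), Function('X')(Add(-1, Mul(-1, 7)), 0)) = Mul(Add(151, 29), Pow(Add(-13, Add(-1, Mul(-1, 7))), -1)) = Mul(180, Pow(Add(-13, Add(-1, -7)), -1)) = Mul(180, Pow(Add(-13, -8), -1)) = Mul(180, Pow(-21, -1)) = Mul(180, Rational(-1, 21)) = Rational(-60, 7)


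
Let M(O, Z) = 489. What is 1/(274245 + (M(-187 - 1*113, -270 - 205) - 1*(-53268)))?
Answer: 1/328002 ≈ 3.0488e-6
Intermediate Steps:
1/(274245 + (M(-187 - 1*113, -270 - 205) - 1*(-53268))) = 1/(274245 + (489 - 1*(-53268))) = 1/(274245 + (489 + 53268)) = 1/(274245 + 53757) = 1/328002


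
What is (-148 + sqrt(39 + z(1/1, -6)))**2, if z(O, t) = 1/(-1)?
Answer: (148 - sqrt(38))**2 ≈ 20117.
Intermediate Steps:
z(O, t) = -1
(-148 + sqrt(39 + z(1/1, -6)))**2 = (-148 + sqrt(39 - 1))**2 = (-148 + sqrt(38))**2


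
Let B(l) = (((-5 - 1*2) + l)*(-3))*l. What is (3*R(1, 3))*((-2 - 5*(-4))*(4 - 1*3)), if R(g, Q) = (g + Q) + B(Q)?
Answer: 2160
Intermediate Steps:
B(l) = l*(21 - 3*l) (B(l) = (((-5 - 2) + l)*(-3))*l = ((-7 + l)*(-3))*l = (21 - 3*l)*l = l*(21 - 3*l))
R(g, Q) = Q + g + 3*Q*(7 - Q) (R(g, Q) = (g + Q) + 3*Q*(7 - Q) = (Q + g) + 3*Q*(7 - Q) = Q + g + 3*Q*(7 - Q))
(3*R(1, 3))*((-2 - 5*(-4))*(4 - 1*3)) = (3*(3 + 1 - 3*3*(-7 + 3)))*((-2 - 5*(-4))*(4 - 1*3)) = (3*(3 + 1 - 3*3*(-4)))*((-2 + 20)*(4 - 3)) = (3*(3 + 1 + 36))*(18*1) = (3*40)*18 = 120*18 = 2160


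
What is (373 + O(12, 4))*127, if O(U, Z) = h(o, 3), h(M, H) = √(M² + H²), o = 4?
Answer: 48006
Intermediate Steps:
h(M, H) = √(H² + M²)
O(U, Z) = 5 (O(U, Z) = √(3² + 4²) = √(9 + 16) = √25 = 5)
(373 + O(12, 4))*127 = (373 + 5)*127 = 378*127 = 48006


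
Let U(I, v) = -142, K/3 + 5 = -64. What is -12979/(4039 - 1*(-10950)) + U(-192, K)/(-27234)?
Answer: -175670824/204105213 ≈ -0.86069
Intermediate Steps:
K = -207 (K = -15 + 3*(-64) = -15 - 192 = -207)
-12979/(4039 - 1*(-10950)) + U(-192, K)/(-27234) = -12979/(4039 - 1*(-10950)) - 142/(-27234) = -12979/(4039 + 10950) - 142*(-1/27234) = -12979/14989 + 71/13617 = -175670824/204105213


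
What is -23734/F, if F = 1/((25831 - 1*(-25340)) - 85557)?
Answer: 816117324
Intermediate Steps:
F = -1/34386 (F = 1/((25831 + 25340) - 85557) = 1/(51171 - 85557) = 1/(-34386) = -1/34386 ≈ -2.9082e-5)
-23734/F = -23734/(-1/34386) = -23734*(-34386) = 816117324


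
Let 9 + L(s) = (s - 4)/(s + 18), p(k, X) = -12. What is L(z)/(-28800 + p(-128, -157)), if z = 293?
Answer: 1255/4480266 ≈ 0.00028012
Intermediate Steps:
L(s) = -9 + (-4 + s)/(18 + s) (L(s) = -9 + (s - 4)/(s + 18) = -9 + (-4 + s)/(18 + s))
L(z)/(-28800 + p(-128, -157)) = (2*(-83 - 4*293)/(18 + 293))/(-28800 - 12) = (2*(-83 - 1172)/311)/(-28812) = (2*(1/311)*(-1255))*(-1/28812) = -2510/311*(-1/28812) = 1255/4480266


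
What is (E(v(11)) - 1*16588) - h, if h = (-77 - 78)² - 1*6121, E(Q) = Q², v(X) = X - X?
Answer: -34492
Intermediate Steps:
v(X) = 0
h = 17904 (h = (-155)² - 6121 = 24025 - 6121 = 17904)
(E(v(11)) - 1*16588) - h = (0² - 1*16588) - 1*17904 = (0 - 16588) - 17904 = -16588 - 17904 = -34492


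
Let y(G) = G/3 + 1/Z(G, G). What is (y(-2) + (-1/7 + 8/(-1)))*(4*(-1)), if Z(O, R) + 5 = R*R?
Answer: 824/21 ≈ 39.238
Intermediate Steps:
Z(O, R) = -5 + R² (Z(O, R) = -5 + R*R = -5 + R²)
y(G) = 1/(-5 + G²) + G/3 (y(G) = G/3 + 1/(-5 + G²) = 1/(-5 + G²) + G/3)
(y(-2) + (-1/7 + 8/(-1)))*(4*(-1)) = ((3 - 2*(-5 + (-2)²))/(3*(-5 + (-2)²)) + (-1/7 + 8/(-1)))*(4*(-1)) = ((3 - 2*(-5 + 4))/(3*(-5 + 4)) + (-1*⅐ + 8*(-1)))*(-4) = ((⅓)*(3 - 2*(-1))/(-1) + (-⅐ - 8))*(-4) = ((⅓)*(-1)*(3 + 2) - 57/7)*(-4) = ((⅓)*(-1)*5 - 57/7)*(-4) = (-5/3 - 57/7)*(-4) = -206/21*(-4) = 824/21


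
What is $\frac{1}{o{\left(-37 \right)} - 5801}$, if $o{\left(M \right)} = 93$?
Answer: $- \frac{1}{5708} \approx -0.00017519$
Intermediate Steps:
$\frac{1}{o{\left(-37 \right)} - 5801} = \frac{1}{93 - 5801} = \frac{1}{-5708} = - \frac{1}{5708}$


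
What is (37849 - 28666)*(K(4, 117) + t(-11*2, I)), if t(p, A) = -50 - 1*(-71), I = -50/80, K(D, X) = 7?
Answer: 257124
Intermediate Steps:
I = -5/8 (I = -50*1/80 = -5/8 ≈ -0.62500)
t(p, A) = 21 (t(p, A) = -50 + 71 = 21)
(37849 - 28666)*(K(4, 117) + t(-11*2, I)) = (37849 - 28666)*(7 + 21) = 9183*28 = 257124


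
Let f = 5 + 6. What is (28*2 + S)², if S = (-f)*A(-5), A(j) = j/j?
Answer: 2025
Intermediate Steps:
A(j) = 1
f = 11
S = -11 (S = -1*11*1 = -11*1 = -11)
(28*2 + S)² = (28*2 - 11)² = (56 - 11)² = 45² = 2025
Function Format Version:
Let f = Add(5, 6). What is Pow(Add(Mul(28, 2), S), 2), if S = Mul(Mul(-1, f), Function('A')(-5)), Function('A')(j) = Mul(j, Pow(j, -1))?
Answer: 2025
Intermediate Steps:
Function('A')(j) = 1
f = 11
S = -11 (S = Mul(Mul(-1, 11), 1) = Mul(-11, 1) = -11)
Pow(Add(Mul(28, 2), S), 2) = Pow(Add(Mul(28, 2), -11), 2) = Pow(Add(56, -11), 2) = Pow(45, 2) = 2025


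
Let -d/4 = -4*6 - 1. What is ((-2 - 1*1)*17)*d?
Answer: -5100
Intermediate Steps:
d = 100 (d = -4*(-4*6 - 1) = -4*(-24 - 1) = -4*(-25) = 100)
((-2 - 1*1)*17)*d = ((-2 - 1*1)*17)*100 = ((-2 - 1)*17)*100 = -3*17*100 = -51*100 = -5100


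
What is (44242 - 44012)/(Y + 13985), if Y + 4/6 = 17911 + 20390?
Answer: 345/78428 ≈ 0.0043989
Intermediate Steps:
Y = 114901/3 (Y = -2/3 + (17911 + 20390) = -2/3 + 38301 = 114901/3 ≈ 38300.)
(44242 - 44012)/(Y + 13985) = (44242 - 44012)/(114901/3 + 13985) = 230/(156856/3) = 230*(3/156856) = 345/78428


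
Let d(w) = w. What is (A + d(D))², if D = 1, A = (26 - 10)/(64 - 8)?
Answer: 81/49 ≈ 1.6531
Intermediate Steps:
A = 2/7 (A = 16/56 = 16*(1/56) = 2/7 ≈ 0.28571)
(A + d(D))² = (2/7 + 1)² = (9/7)² = 81/49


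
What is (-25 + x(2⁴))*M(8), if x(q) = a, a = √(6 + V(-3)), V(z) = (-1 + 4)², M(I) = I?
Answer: -200 + 8*√15 ≈ -169.02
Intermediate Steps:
V(z) = 9 (V(z) = 3² = 9)
a = √15 (a = √(6 + 9) = √15 ≈ 3.8730)
x(q) = √15
(-25 + x(2⁴))*M(8) = (-25 + √15)*8 = -200 + 8*√15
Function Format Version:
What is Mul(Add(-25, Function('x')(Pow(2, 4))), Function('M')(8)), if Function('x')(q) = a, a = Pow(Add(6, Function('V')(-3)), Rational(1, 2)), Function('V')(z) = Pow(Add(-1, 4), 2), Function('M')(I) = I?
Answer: Add(-200, Mul(8, Pow(15, Rational(1, 2)))) ≈ -169.02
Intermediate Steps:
Function('V')(z) = 9 (Function('V')(z) = Pow(3, 2) = 9)
a = Pow(15, Rational(1, 2)) (a = Pow(Add(6, 9), Rational(1, 2)) = Pow(15, Rational(1, 2)) ≈ 3.8730)
Function('x')(q) = Pow(15, Rational(1, 2))
Mul(Add(-25, Function('x')(Pow(2, 4))), Function('M')(8)) = Mul(Add(-25, Pow(15, Rational(1, 2))), 8) = Add(-200, Mul(8, Pow(15, Rational(1, 2))))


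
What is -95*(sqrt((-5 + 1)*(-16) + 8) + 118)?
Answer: -11210 - 570*sqrt(2) ≈ -12016.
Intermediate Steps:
-95*(sqrt((-5 + 1)*(-16) + 8) + 118) = -95*(sqrt(-4*(-16) + 8) + 118) = -95*(sqrt(64 + 8) + 118) = -95*(sqrt(72) + 118) = -95*(6*sqrt(2) + 118) = -95*(118 + 6*sqrt(2)) = -11210 - 570*sqrt(2)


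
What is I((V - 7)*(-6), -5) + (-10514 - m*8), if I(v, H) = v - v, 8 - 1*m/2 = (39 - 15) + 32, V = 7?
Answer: -9746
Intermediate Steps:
m = -96 (m = 16 - 2*((39 - 15) + 32) = 16 - 2*(24 + 32) = 16 - 2*56 = 16 - 112 = -96)
I(v, H) = 0
I((V - 7)*(-6), -5) + (-10514 - m*8) = 0 + (-10514 - (-96)*8) = 0 + (-10514 - 1*(-768)) = 0 + (-10514 + 768) = 0 - 9746 = -9746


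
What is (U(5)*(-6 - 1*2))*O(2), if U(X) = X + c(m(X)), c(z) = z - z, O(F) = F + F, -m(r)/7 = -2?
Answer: -160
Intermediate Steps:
m(r) = 14 (m(r) = -7*(-2) = 14)
O(F) = 2*F
c(z) = 0
U(X) = X (U(X) = X + 0 = X)
(U(5)*(-6 - 1*2))*O(2) = (5*(-6 - 1*2))*(2*2) = (5*(-6 - 2))*4 = (5*(-8))*4 = -40*4 = -160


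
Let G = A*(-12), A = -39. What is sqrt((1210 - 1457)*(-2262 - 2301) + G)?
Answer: 3*sqrt(125281) ≈ 1061.9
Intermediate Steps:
G = 468 (G = -39*(-12) = 468)
sqrt((1210 - 1457)*(-2262 - 2301) + G) = sqrt((1210 - 1457)*(-2262 - 2301) + 468) = sqrt(-247*(-4563) + 468) = sqrt(1127061 + 468) = sqrt(1127529) = 3*sqrt(125281)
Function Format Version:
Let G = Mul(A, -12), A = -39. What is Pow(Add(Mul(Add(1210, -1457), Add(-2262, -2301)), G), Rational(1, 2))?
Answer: Mul(3, Pow(125281, Rational(1, 2))) ≈ 1061.9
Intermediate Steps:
G = 468 (G = Mul(-39, -12) = 468)
Pow(Add(Mul(Add(1210, -1457), Add(-2262, -2301)), G), Rational(1, 2)) = Pow(Add(Mul(Add(1210, -1457), Add(-2262, -2301)), 468), Rational(1, 2)) = Pow(Add(Mul(-247, -4563), 468), Rational(1, 2)) = Pow(Add(1127061, 468), Rational(1, 2)) = Pow(1127529, Rational(1, 2)) = Mul(3, Pow(125281, Rational(1, 2)))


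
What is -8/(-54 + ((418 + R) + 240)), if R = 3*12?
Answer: -1/80 ≈ -0.012500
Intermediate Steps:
R = 36
-8/(-54 + ((418 + R) + 240)) = -8/(-54 + ((418 + 36) + 240)) = -8/(-54 + (454 + 240)) = -8/(-54 + 694) = -8/640 = (1/640)*(-8) = -1/80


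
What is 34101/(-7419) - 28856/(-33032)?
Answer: -38014232/10211017 ≈ -3.7229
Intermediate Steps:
34101/(-7419) - 28856/(-33032) = 34101*(-1/7419) - 28856*(-1/33032) = -11367/2473 + 3607/4129 = -38014232/10211017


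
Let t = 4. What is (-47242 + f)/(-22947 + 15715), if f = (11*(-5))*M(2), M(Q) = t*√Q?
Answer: 23621/3616 + 55*√2/1808 ≈ 6.5754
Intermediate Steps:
M(Q) = 4*√Q
f = -220*√2 (f = (11*(-5))*(4*√2) = -220*√2 ≈ -311.13)
(-47242 + f)/(-22947 + 15715) = (-47242 - 220*√2)/(-22947 + 15715) = (-47242 - 220*√2)/(-7232) = (-47242 - 220*√2)*(-1/7232) = 23621/3616 + 55*√2/1808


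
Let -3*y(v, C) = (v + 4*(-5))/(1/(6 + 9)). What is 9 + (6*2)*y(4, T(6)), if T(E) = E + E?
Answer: 969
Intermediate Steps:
T(E) = 2*E
y(v, C) = 100 - 5*v (y(v, C) = -(v + 4*(-5))/(3*(1/(6 + 9))) = -(v - 20)/(3*(1/15)) = -(-20 + v)/(3*1/15) = -(-20 + v)*15/3 = -(-300 + 15*v)/3 = 100 - 5*v)
9 + (6*2)*y(4, T(6)) = 9 + (6*2)*(100 - 5*4) = 9 + 12*(100 - 20) = 9 + 12*80 = 9 + 960 = 969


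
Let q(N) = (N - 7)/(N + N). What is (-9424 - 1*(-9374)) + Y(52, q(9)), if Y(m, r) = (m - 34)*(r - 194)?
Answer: -3540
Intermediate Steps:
q(N) = (-7 + N)/(2*N) (q(N) = (-7 + N)/((2*N)) = (-7 + N)*(1/(2*N)) = (-7 + N)/(2*N))
Y(m, r) = (-194 + r)*(-34 + m) (Y(m, r) = (-34 + m)*(-194 + r) = (-194 + r)*(-34 + m))
(-9424 - 1*(-9374)) + Y(52, q(9)) = (-9424 - 1*(-9374)) + (6596 - 194*52 - 17*(-7 + 9)/9 + 52*((½)*(-7 + 9)/9)) = (-9424 + 9374) + (6596 - 10088 - 17*2/9 + 52*((½)*(⅑)*2)) = -50 + (6596 - 10088 - 34*⅑ + 52*(⅑)) = -50 + (6596 - 10088 - 34/9 + 52/9) = -50 - 3490 = -3540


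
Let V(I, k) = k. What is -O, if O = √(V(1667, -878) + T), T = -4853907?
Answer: -I*√4854785 ≈ -2203.4*I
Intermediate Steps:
O = I*√4854785 (O = √(-878 - 4853907) = √(-4854785) = I*√4854785 ≈ 2203.4*I)
-O = -I*√4854785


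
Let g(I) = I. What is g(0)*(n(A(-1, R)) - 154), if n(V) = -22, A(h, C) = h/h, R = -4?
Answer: 0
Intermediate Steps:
A(h, C) = 1
g(0)*(n(A(-1, R)) - 154) = 0*(-22 - 154) = 0*(-176) = 0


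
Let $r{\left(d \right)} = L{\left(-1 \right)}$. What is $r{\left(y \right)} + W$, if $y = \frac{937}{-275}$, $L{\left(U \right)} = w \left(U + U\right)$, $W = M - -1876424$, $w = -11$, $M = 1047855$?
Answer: $2924301$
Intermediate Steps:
$W = 2924279$ ($W = 1047855 - -1876424 = 1047855 + 1876424 = 2924279$)
$L{\left(U \right)} = - 22 U$ ($L{\left(U \right)} = - 11 \left(U + U\right) = - 11 \cdot 2 U = - 22 U$)
$y = - \frac{937}{275}$ ($y = 937 \left(- \frac{1}{275}\right) = - \frac{937}{275} \approx -3.4073$)
$r{\left(d \right)} = 22$ ($r{\left(d \right)} = \left(-22\right) \left(-1\right) = 22$)
$r{\left(y \right)} + W = 22 + 2924279 = 2924301$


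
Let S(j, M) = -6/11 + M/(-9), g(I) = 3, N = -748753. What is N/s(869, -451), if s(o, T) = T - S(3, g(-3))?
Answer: 24708849/14854 ≈ 1663.4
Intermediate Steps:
S(j, M) = -6/11 - M/9 (S(j, M) = -6*1/11 + M*(-1/9) = -6/11 - M/9)
s(o, T) = 29/33 + T (s(o, T) = T - (-6/11 - 1/9*3) = T - (-6/11 - 1/3) = T - 1*(-29/33) = T + 29/33 = 29/33 + T)
N/s(869, -451) = -748753/(29/33 - 451) = -748753/(-14854/33) = -748753*(-33/14854) = 24708849/14854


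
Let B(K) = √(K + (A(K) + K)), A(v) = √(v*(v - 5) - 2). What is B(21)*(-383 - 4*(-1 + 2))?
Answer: -387*√(42 + √334) ≈ -3004.6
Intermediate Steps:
A(v) = √(-2 + v*(-5 + v)) (A(v) = √(v*(-5 + v) - 2) = √(-2 + v*(-5 + v)))
B(K) = √(√(-2 + K² - 5*K) + 2*K) (B(K) = √(K + (√(-2 + K² - 5*K) + K)) = √(K + (K + √(-2 + K² - 5*K))) = √(√(-2 + K² - 5*K) + 2*K))
B(21)*(-383 - 4*(-1 + 2)) = √(√(-2 + 21² - 5*21) + 2*21)*(-383 - 4*(-1 + 2)) = √(√(-2 + 441 - 105) + 42)*(-383 - 4*1) = √(√334 + 42)*(-383 - 4) = √(42 + √334)*(-387) = -387*√(42 + √334)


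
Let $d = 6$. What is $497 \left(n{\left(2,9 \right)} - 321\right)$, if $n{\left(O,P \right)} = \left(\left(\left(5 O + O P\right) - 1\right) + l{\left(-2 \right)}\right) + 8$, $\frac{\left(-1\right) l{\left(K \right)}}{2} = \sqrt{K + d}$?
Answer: $-144130$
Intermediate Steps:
$l{\left(K \right)} = - 2 \sqrt{6 + K}$ ($l{\left(K \right)} = - 2 \sqrt{K + 6} = - 2 \sqrt{6 + K}$)
$n{\left(O,P \right)} = 3 + 5 O + O P$ ($n{\left(O,P \right)} = \left(\left(\left(5 O + O P\right) - 1\right) - 2 \sqrt{6 - 2}\right) + 8 = \left(\left(-1 + 5 O + O P\right) - 2 \sqrt{4}\right) + 8 = \left(\left(-1 + 5 O + O P\right) - 4\right) + 8 = \left(-5 + 5 O + O P\right) + 8 = 3 + 5 O + O P$)
$497 \left(n{\left(2,9 \right)} - 321\right) = 497 \left(\left(3 + 5 \cdot 2 + 2 \cdot 9\right) - 321\right) = 497 \left(\left(3 + 10 + 18\right) - 321\right) = 497 \left(31 - 321\right) = 497 \left(-290\right) = -144130$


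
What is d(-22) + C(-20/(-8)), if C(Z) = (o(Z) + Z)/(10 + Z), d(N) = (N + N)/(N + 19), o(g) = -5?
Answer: 217/15 ≈ 14.467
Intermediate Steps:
d(N) = 2*N/(19 + N) (d(N) = (2*N)/(19 + N) = 2*N/(19 + N))
C(Z) = (-5 + Z)/(10 + Z)
d(-22) + C(-20/(-8)) = 2*(-22)/(19 - 22) + (-5 - 20/(-8))/(10 - 20/(-8)) = 2*(-22)/(-3) + (-5 - 20*(-⅛))/(10 - 20*(-⅛)) = 2*(-22)*(-⅓) + (-5 + 5/2)/(10 + 5/2) = 44/3 - 5/2/(25/2) = 44/3 + (2/25)*(-5/2) = 44/3 - ⅕ = 217/15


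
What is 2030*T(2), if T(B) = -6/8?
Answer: -3045/2 ≈ -1522.5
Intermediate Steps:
T(B) = -¾ (T(B) = -6*⅛ = -¾)
2030*T(2) = 2030*(-¾) = -3045/2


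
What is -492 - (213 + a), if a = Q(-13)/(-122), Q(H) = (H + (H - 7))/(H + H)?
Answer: -2236227/3172 ≈ -704.99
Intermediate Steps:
Q(H) = (-7 + 2*H)/(2*H) (Q(H) = (H + (-7 + H))/((2*H)) = (-7 + 2*H)*(1/(2*H)) = (-7 + 2*H)/(2*H))
a = -33/3172 (a = ((-7/2 - 13)/(-13))/(-122) = -1/13*(-33/2)*(-1/122) = (33/26)*(-1/122) = -33/3172 ≈ -0.010404)
-492 - (213 + a) = -492 - (213 - 33/3172) = -492 - 1*675603/3172 = -492 - 675603/3172 = -2236227/3172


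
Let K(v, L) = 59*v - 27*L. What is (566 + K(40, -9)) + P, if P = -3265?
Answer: -96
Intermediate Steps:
K(v, L) = -27*L + 59*v
(566 + K(40, -9)) + P = (566 + (-27*(-9) + 59*40)) - 3265 = (566 + (243 + 2360)) - 3265 = (566 + 2603) - 3265 = 3169 - 3265 = -96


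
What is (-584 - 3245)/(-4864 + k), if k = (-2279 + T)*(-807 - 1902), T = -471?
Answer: -3829/7444886 ≈ -0.00051431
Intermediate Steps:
k = 7449750 (k = (-2279 - 471)*(-807 - 1902) = -2750*(-2709) = 7449750)
(-584 - 3245)/(-4864 + k) = (-584 - 3245)/(-4864 + 7449750) = -3829/7444886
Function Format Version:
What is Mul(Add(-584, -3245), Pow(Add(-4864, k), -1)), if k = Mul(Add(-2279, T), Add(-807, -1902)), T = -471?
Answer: Rational(-3829, 7444886) ≈ -0.00051431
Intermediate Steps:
k = 7449750 (k = Mul(Add(-2279, -471), Add(-807, -1902)) = Mul(-2750, -2709) = 7449750)
Mul(Add(-584, -3245), Pow(Add(-4864, k), -1)) = Mul(Add(-584, -3245), Pow(Add(-4864, 7449750), -1)) = Mul(-3829, Pow(7444886, -1)) = Mul(-3829, Rational(1, 7444886)) = Rational(-3829, 7444886)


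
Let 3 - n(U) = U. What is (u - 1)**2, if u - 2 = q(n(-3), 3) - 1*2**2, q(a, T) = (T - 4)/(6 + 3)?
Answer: 784/81 ≈ 9.6790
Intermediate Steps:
n(U) = 3 - U
q(a, T) = -4/9 + T/9 (q(a, T) = (-4 + T)/9 = (-4 + T)*(1/9) = -4/9 + T/9)
u = -19/9 (u = 2 + ((-4/9 + (1/9)*3) - 1*2**2) = 2 + ((-4/9 + 1/3) - 1*4) = 2 + (-1/9 - 4) = 2 - 37/9 = -19/9 ≈ -2.1111)
(u - 1)**2 = (-19/9 - 1)**2 = (-28/9)**2 = 784/81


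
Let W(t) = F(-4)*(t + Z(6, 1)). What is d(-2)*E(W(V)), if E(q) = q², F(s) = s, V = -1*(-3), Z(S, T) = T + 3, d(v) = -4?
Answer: -3136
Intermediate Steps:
Z(S, T) = 3 + T
V = 3
W(t) = -16 - 4*t (W(t) = -4*(t + (3 + 1)) = -4*(t + 4) = -4*(4 + t) = -16 - 4*t)
d(-2)*E(W(V)) = -4*(-16 - 4*3)² = -4*(-16 - 12)² = -4*(-28)² = -4*784 = -3136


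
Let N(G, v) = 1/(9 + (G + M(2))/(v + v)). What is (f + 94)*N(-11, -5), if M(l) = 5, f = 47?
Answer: 235/16 ≈ 14.688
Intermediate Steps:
N(G, v) = 1/(9 + (5 + G)/(2*v)) (N(G, v) = 1/(9 + (G + 5)/(v + v)) = 1/(9 + (5 + G)/((2*v))) = 1/(9 + (5 + G)*(1/(2*v))) = 1/(9 + (5 + G)/(2*v)))
(f + 94)*N(-11, -5) = (47 + 94)*(2*(-5)/(5 - 11 + 18*(-5))) = 141*(2*(-5)/(5 - 11 - 90)) = 141*(2*(-5)/(-96)) = 141*(2*(-5)*(-1/96)) = 141*(5/48) = 235/16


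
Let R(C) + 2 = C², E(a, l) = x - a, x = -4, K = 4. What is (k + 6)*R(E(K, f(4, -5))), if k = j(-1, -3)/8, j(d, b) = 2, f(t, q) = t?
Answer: 775/2 ≈ 387.50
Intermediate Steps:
E(a, l) = -4 - a
R(C) = -2 + C²
k = ¼ (k = 2/8 = 2*(⅛) = ¼ ≈ 0.25000)
(k + 6)*R(E(K, f(4, -5))) = (¼ + 6)*(-2 + (-4 - 1*4)²) = 25*(-2 + (-4 - 4)²)/4 = 25*(-2 + (-8)²)/4 = 25*(-2 + 64)/4 = (25/4)*62 = 775/2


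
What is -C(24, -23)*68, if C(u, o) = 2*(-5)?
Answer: 680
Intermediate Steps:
C(u, o) = -10
-C(24, -23)*68 = -(-10)*68 = -1*(-680) = 680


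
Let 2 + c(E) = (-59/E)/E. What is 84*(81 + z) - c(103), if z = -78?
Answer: 2694745/10609 ≈ 254.01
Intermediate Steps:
c(E) = -2 - 59/E² (c(E) = -2 + (-59/E)/E = -2 - 59/E²)
84*(81 + z) - c(103) = 84*(81 - 78) - (-2 - 59/103²) = 84*3 - (-2 - 59*1/10609) = 252 - (-2 - 59/10609) = 252 - 1*(-21277/10609) = 252 + 21277/10609 = 2694745/10609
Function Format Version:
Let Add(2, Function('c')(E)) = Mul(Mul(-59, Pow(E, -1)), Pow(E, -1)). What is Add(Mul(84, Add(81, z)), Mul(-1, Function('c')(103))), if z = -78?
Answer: Rational(2694745, 10609) ≈ 254.01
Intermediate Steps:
Function('c')(E) = Add(-2, Mul(-59, Pow(E, -2))) (Function('c')(E) = Add(-2, Mul(Mul(-59, Pow(E, -1)), Pow(E, -1))) = Add(-2, Mul(-59, Pow(E, -2))))
Add(Mul(84, Add(81, z)), Mul(-1, Function('c')(103))) = Add(Mul(84, Add(81, -78)), Mul(-1, Add(-2, Mul(-59, Pow(103, -2))))) = Add(Mul(84, 3), Mul(-1, Add(-2, Mul(-59, Rational(1, 10609))))) = Add(252, Mul(-1, Add(-2, Rational(-59, 10609)))) = Add(252, Mul(-1, Rational(-21277, 10609))) = Add(252, Rational(21277, 10609)) = Rational(2694745, 10609)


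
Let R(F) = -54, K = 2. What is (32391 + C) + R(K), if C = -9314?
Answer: 23023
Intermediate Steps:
(32391 + C) + R(K) = (32391 - 9314) - 54 = 23077 - 54 = 23023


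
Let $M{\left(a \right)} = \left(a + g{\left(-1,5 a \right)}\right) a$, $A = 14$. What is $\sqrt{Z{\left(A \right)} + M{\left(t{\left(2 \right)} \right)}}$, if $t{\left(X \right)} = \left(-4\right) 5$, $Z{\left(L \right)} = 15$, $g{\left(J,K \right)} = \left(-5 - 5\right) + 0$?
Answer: $\sqrt{615} \approx 24.799$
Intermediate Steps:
$g{\left(J,K \right)} = -10$ ($g{\left(J,K \right)} = -10 + 0 = -10$)
$t{\left(X \right)} = -20$
$M{\left(a \right)} = a \left(-10 + a\right)$ ($M{\left(a \right)} = \left(a - 10\right) a = \left(-10 + a\right) a = a \left(-10 + a\right)$)
$\sqrt{Z{\left(A \right)} + M{\left(t{\left(2 \right)} \right)}} = \sqrt{15 - 20 \left(-10 - 20\right)} = \sqrt{15 - -600} = \sqrt{15 + 600} = \sqrt{615}$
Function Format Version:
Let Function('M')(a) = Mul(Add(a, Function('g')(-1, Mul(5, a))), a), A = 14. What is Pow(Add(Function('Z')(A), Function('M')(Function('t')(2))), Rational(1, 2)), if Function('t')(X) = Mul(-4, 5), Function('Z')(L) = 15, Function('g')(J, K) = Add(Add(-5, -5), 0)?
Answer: Pow(615, Rational(1, 2)) ≈ 24.799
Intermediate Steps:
Function('g')(J, K) = -10 (Function('g')(J, K) = Add(-10, 0) = -10)
Function('t')(X) = -20
Function('M')(a) = Mul(a, Add(-10, a)) (Function('M')(a) = Mul(Add(a, -10), a) = Mul(Add(-10, a), a) = Mul(a, Add(-10, a)))
Pow(Add(Function('Z')(A), Function('M')(Function('t')(2))), Rational(1, 2)) = Pow(Add(15, Mul(-20, Add(-10, -20))), Rational(1, 2)) = Pow(Add(15, Mul(-20, -30)), Rational(1, 2)) = Pow(Add(15, 600), Rational(1, 2)) = Pow(615, Rational(1, 2))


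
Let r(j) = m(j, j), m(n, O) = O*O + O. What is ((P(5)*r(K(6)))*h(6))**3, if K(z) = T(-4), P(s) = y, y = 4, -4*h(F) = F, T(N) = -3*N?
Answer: -820025856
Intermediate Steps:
m(n, O) = O + O**2 (m(n, O) = O**2 + O = O + O**2)
h(F) = -F/4
P(s) = 4
K(z) = 12 (K(z) = -3*(-4) = 12)
r(j) = j*(1 + j)
((P(5)*r(K(6)))*h(6))**3 = ((4*(12*(1 + 12)))*(-1/4*6))**3 = ((4*(12*13))*(-3/2))**3 = ((4*156)*(-3/2))**3 = (624*(-3/2))**3 = (-936)**3 = -820025856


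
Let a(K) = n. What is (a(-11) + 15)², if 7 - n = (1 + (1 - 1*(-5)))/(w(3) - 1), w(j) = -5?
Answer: 19321/36 ≈ 536.69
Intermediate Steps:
n = 49/6 (n = 7 - (1 + (1 - 1*(-5)))/(-5 - 1) = 7 - (1 + (1 + 5))/(-6) = 7 - (1 + 6)*(-1)/6 = 7 - 7*(-1)/6 = 7 - 1*(-7/6) = 7 + 7/6 = 49/6 ≈ 8.1667)
a(K) = 49/6
(a(-11) + 15)² = (49/6 + 15)² = (139/6)² = 19321/36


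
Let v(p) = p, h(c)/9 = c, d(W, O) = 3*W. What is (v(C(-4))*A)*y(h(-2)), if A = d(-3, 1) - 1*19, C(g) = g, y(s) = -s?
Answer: 2016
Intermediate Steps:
h(c) = 9*c
A = -28 (A = 3*(-3) - 1*19 = -9 - 19 = -28)
(v(C(-4))*A)*y(h(-2)) = (-4*(-28))*(-9*(-2)) = 112*(-1*(-18)) = 112*18 = 2016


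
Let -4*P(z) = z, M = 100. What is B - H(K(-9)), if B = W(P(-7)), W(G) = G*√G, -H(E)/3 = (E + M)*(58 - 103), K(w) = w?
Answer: -12285 + 7*√7/8 ≈ -12283.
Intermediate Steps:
P(z) = -z/4
H(E) = 13500 + 135*E (H(E) = -3*(E + 100)*(58 - 103) = -3*(100 + E)*(-45) = -3*(-4500 - 45*E) = 13500 + 135*E)
W(G) = G^(3/2)
B = 7*√7/8 (B = (-¼*(-7))^(3/2) = (7/4)^(3/2) = 7*√7/8 ≈ 2.3150)
B - H(K(-9)) = 7*√7/8 - (13500 + 135*(-9)) = 7*√7/8 - (13500 - 1215) = 7*√7/8 - 1*12285 = 7*√7/8 - 12285 = -12285 + 7*√7/8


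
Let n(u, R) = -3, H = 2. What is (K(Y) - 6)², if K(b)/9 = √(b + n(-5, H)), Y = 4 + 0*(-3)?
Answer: 9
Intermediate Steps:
Y = 4 (Y = 4 + 0 = 4)
K(b) = 9*√(-3 + b) (K(b) = 9*√(b - 3) = 9*√(-3 + b))
(K(Y) - 6)² = (9*√(-3 + 4) - 6)² = (9*√1 - 6)² = (9*1 - 6)² = (9 - 6)² = 3² = 9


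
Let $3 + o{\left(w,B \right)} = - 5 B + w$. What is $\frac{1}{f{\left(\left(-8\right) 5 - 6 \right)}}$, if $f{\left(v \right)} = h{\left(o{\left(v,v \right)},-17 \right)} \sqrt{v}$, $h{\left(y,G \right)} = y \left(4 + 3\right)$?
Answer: $- \frac{i \sqrt{46}}{58282} \approx - 0.00011637 i$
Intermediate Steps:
$o{\left(w,B \right)} = -3 + w - 5 B$ ($o{\left(w,B \right)} = -3 - \left(- w + 5 B\right) = -3 + w - 5 B$)
$h{\left(y,G \right)} = 7 y$ ($h{\left(y,G \right)} = y 7 = 7 y$)
$f{\left(v \right)} = \sqrt{v} \left(-21 - 28 v\right)$ ($f{\left(v \right)} = 7 \left(-3 + v - 5 v\right) \sqrt{v} = 7 \left(-3 - 4 v\right) \sqrt{v} = \left(-21 - 28 v\right) \sqrt{v} = \sqrt{v} \left(-21 - 28 v\right)$)
$\frac{1}{f{\left(\left(-8\right) 5 - 6 \right)}} = \frac{1}{\sqrt{\left(-8\right) 5 - 6} \left(-21 - 28 \left(\left(-8\right) 5 - 6\right)\right)} = \frac{1}{\sqrt{-40 - 6} \left(-21 - 28 \left(-40 - 6\right)\right)} = \frac{1}{\sqrt{-46} \left(-21 - -1288\right)} = \frac{1}{i \sqrt{46} \left(-21 + 1288\right)} = \frac{1}{i \sqrt{46} \cdot 1267} = \frac{1}{1267 i \sqrt{46}} = - \frac{i \sqrt{46}}{58282}$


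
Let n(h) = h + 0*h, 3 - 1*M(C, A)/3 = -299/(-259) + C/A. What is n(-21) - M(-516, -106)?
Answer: -163803/13727 ≈ -11.933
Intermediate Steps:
M(C, A) = 1434/259 - 3*C/A (M(C, A) = 9 - 3*(-299/(-259) + C/A) = 9 - 3*(-299*(-1/259) + C/A) = 9 - 3*(299/259 + C/A) = 9 + (-897/259 - 3*C/A) = 1434/259 - 3*C/A)
n(h) = h (n(h) = h + 0 = h)
n(-21) - M(-516, -106) = -21 - (1434/259 - 3*(-516)/(-106)) = -21 - (1434/259 - 3*(-516)*(-1/106)) = -21 - (1434/259 - 774/53) = -21 - 1*(-124464/13727) = -21 + 124464/13727 = -163803/13727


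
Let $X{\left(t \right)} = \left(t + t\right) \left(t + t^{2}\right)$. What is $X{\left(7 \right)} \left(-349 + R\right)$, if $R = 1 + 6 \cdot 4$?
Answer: $-254016$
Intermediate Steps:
$X{\left(t \right)} = 2 t \left(t + t^{2}\right)$
$R = 25$ ($R = 1 + 24 = 25$)
$X{\left(7 \right)} \left(-349 + R\right) = 2 \cdot 7^{2} \left(1 + 7\right) \left(-349 + 25\right) = 2 \cdot 49 \cdot 8 \left(-324\right) = 784 \left(-324\right) = -254016$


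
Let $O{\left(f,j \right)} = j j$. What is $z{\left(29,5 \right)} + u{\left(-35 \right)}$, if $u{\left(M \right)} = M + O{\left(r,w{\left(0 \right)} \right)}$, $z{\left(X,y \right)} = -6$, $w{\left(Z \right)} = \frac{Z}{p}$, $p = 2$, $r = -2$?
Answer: $-41$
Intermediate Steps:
$w{\left(Z \right)} = \frac{Z}{2}$
$O{\left(f,j \right)} = j^{2}$
$u{\left(M \right)} = M$ ($u{\left(M \right)} = M + \left(\frac{1}{2} \cdot 0\right)^{2} = M + 0^{2} = M + 0 = M$)
$z{\left(29,5 \right)} + u{\left(-35 \right)} = -6 - 35 = -41$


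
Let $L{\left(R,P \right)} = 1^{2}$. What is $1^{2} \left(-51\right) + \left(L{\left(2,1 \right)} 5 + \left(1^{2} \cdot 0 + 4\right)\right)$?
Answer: $-42$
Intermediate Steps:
$L{\left(R,P \right)} = 1$
$1^{2} \left(-51\right) + \left(L{\left(2,1 \right)} 5 + \left(1^{2} \cdot 0 + 4\right)\right) = 1^{2} \left(-51\right) + \left(1 \cdot 5 + \left(1^{2} \cdot 0 + 4\right)\right) = 1 \left(-51\right) + \left(5 + \left(1 \cdot 0 + 4\right)\right) = -51 + \left(5 + \left(0 + 4\right)\right) = -51 + \left(5 + 4\right) = -51 + 9 = -42$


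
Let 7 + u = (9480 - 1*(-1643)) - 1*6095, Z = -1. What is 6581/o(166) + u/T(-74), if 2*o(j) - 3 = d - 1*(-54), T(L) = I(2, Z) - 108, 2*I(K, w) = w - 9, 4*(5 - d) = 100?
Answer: 1301529/4181 ≈ 311.30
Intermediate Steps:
d = -20 (d = 5 - ¼*100 = 5 - 25 = -20)
I(K, w) = -9/2 + w/2 (I(K, w) = (w - 9)/2 = (-9 + w)/2 = -9/2 + w/2)
T(L) = -113 (T(L) = (-9/2 + (½)*(-1)) - 108 = (-9/2 - ½) - 108 = -5 - 108 = -113)
o(j) = 37/2 (o(j) = 3/2 + (-20 - 1*(-54))/2 = 3/2 + (-20 + 54)/2 = 3/2 + (½)*34 = 3/2 + 17 = 37/2)
u = 5021 (u = -7 + ((9480 - 1*(-1643)) - 1*6095) = -7 + ((9480 + 1643) - 6095) = -7 + (11123 - 6095) = -7 + 5028 = 5021)
6581/o(166) + u/T(-74) = 6581/(37/2) + 5021/(-113) = 6581*(2/37) + 5021*(-1/113) = 13162/37 - 5021/113 = 1301529/4181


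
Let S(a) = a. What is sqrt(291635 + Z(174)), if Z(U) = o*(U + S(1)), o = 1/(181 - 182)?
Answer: 2*sqrt(72865) ≈ 539.87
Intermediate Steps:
o = -1 (o = 1/(-1) = -1)
Z(U) = -1 - U (Z(U) = -(U + 1) = -(1 + U) = -1 - U)
sqrt(291635 + Z(174)) = sqrt(291635 + (-1 - 1*174)) = sqrt(291635 + (-1 - 174)) = sqrt(291635 - 175) = sqrt(291460) = 2*sqrt(72865)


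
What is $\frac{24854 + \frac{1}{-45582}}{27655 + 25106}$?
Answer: $\frac{1132895027}{2404951902} \approx 0.47107$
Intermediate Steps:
$\frac{24854 + \frac{1}{-45582}}{27655 + 25106} = \frac{24854 - \frac{1}{45582}}{52761} = \frac{1132895027}{45582} \cdot \frac{1}{52761} = \frac{1132895027}{2404951902}$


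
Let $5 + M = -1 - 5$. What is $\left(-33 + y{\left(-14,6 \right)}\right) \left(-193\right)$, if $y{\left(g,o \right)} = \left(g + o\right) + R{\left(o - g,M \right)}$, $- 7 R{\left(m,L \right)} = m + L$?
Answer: $\frac{57128}{7} \approx 8161.1$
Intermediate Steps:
$M = -11$ ($M = -5 - 6 = -11$)
$R{\left(m,L \right)} = - \frac{L}{7} - \frac{m}{7}$ ($R{\left(m,L \right)} = - \frac{m + L}{7} = - \frac{L + m}{7} = - \frac{L}{7} - \frac{m}{7}$)
$y{\left(g,o \right)} = \frac{11}{7} + \frac{6 o}{7} + \frac{8 g}{7}$ ($y{\left(g,o \right)} = \left(g + o\right) - \left(- \frac{11}{7} + \frac{o - g}{7}\right) = \left(g + o\right) + \left(\frac{11}{7} + \left(- \frac{o}{7} + \frac{g}{7}\right)\right) = \left(g + o\right) + \left(\frac{11}{7} - \frac{o}{7} + \frac{g}{7}\right) = \frac{11}{7} + \frac{6 o}{7} + \frac{8 g}{7}$)
$\left(-33 + y{\left(-14,6 \right)}\right) \left(-193\right) = \left(-33 + \left(\frac{11}{7} + \frac{6}{7} \cdot 6 + \frac{8}{7} \left(-14\right)\right)\right) \left(-193\right) = \left(-33 + \left(\frac{11}{7} + \frac{36}{7} - 16\right)\right) \left(-193\right) = \left(-33 - \frac{65}{7}\right) \left(-193\right) = \left(- \frac{296}{7}\right) \left(-193\right) = \frac{57128}{7}$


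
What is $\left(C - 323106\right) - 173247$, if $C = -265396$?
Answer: $-761749$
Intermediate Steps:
$\left(C - 323106\right) - 173247 = \left(-265396 - 323106\right) - 173247 = -588502 - 173247 = -761749$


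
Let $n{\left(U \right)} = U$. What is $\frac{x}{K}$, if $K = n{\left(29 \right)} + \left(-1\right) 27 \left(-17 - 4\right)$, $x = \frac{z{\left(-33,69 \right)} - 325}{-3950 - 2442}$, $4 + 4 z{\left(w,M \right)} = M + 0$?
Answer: $\frac{1235}{15238528} \approx 8.1045 \cdot 10^{-5}$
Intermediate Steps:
$z{\left(w,M \right)} = -1 + \frac{M}{4}$ ($z{\left(w,M \right)} = -1 + \frac{M + 0}{4} = -1 + \frac{M}{4}$)
$x = \frac{1235}{25568}$ ($x = \frac{\left(-1 + \frac{1}{4} \cdot 69\right) - 325}{-3950 - 2442} = \frac{\left(-1 + \frac{69}{4}\right) - 325}{-6392} = \left(\frac{65}{4} - 325\right) \left(- \frac{1}{6392}\right) = \left(- \frac{1235}{4}\right) \left(- \frac{1}{6392}\right) = \frac{1235}{25568} \approx 0.048303$)
$K = 596$ ($K = 29 + \left(-1\right) 27 \left(-17 - 4\right) = 29 - -567 = 29 + 567 = 596$)
$\frac{x}{K} = \frac{1235}{25568 \cdot 596} = \frac{1235}{25568} \cdot \frac{1}{596} = \frac{1235}{15238528}$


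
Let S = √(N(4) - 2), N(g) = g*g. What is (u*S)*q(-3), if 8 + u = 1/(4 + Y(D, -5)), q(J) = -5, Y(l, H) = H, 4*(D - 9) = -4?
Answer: 45*√14 ≈ 168.37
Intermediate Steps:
D = 8 (D = 9 + (¼)*(-4) = 9 - 1 = 8)
N(g) = g²
u = -9 (u = -8 + 1/(4 - 5) = -8 + 1/(-1) = -8 - 1 = -9)
S = √14 (S = √(4² - 2) = √(16 - 2) = √14 ≈ 3.7417)
(u*S)*q(-3) = -9*√14*(-5) = 45*√14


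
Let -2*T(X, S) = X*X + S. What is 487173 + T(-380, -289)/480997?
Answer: 42605214441/87454 ≈ 4.8717e+5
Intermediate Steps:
T(X, S) = -S/2 - X²/2 (T(X, S) = -(X*X + S)/2 = -(X² + S)/2 = -(S + X²)/2 = -S/2 - X²/2)
487173 + T(-380, -289)/480997 = 487173 + (-½*(-289) - ½*(-380)²)/480997 = 487173 + (289/2 - ½*144400)*(1/480997) = 487173 + (289/2 - 72200)*(1/480997) = 487173 - 144111/2*1/480997 = 487173 - 13101/87454 = 42605214441/87454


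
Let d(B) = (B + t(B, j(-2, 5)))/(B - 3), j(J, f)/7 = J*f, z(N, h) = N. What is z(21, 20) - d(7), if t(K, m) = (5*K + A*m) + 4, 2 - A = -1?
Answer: 62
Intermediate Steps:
A = 3 (A = 2 - 1*(-1) = 2 + 1 = 3)
j(J, f) = 7*J*f (j(J, f) = 7*(J*f) = 7*J*f)
t(K, m) = 4 + 3*m + 5*K (t(K, m) = (5*K + 3*m) + 4 = (3*m + 5*K) + 4 = 4 + 3*m + 5*K)
d(B) = (-206 + 6*B)/(-3 + B) (d(B) = (B + (4 + 3*(7*(-2)*5) + 5*B))/(B - 3) = (B + (4 + 3*(-70) + 5*B))/(-3 + B) = (B + (4 - 210 + 5*B))/(-3 + B) = (B + (-206 + 5*B))/(-3 + B) = (-206 + 6*B)/(-3 + B))
z(21, 20) - d(7) = 21 - 2*(-103 + 3*7)/(-3 + 7) = 21 - 2*(-103 + 21)/4 = 21 - 2*(-82)/4 = 21 - 1*(-41) = 21 + 41 = 62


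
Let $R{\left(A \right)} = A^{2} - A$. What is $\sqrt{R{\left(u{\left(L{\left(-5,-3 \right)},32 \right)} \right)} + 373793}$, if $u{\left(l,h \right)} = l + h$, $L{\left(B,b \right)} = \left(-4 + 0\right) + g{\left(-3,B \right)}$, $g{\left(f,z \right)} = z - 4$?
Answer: $\sqrt{374135} \approx 611.67$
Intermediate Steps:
$g{\left(f,z \right)} = -4 + z$
$L{\left(B,b \right)} = -8 + B$ ($L{\left(B,b \right)} = \left(-4 + 0\right) + \left(-4 + B\right) = -4 + \left(-4 + B\right) = -8 + B$)
$u{\left(l,h \right)} = h + l$
$\sqrt{R{\left(u{\left(L{\left(-5,-3 \right)},32 \right)} \right)} + 373793} = \sqrt{\left(32 - 13\right) \left(-1 + \left(32 - 13\right)\right) + 373793} = \sqrt{19 \left(-1 + 19\right) + 373793} = \sqrt{19 \cdot 18 + 373793} = \sqrt{342 + 373793} = \sqrt{374135}$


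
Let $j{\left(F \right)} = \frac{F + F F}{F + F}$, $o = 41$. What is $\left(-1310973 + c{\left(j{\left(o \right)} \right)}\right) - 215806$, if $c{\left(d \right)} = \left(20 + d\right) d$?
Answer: $-1525918$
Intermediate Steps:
$j{\left(F \right)} = \frac{F + F^{2}}{2 F}$
$c{\left(d \right)} = d \left(20 + d\right)$
$\left(-1310973 + c{\left(j{\left(o \right)} \right)}\right) - 215806 = \left(-1310973 + \left(\frac{1}{2} + \frac{1}{2} \cdot 41\right) \left(20 + \left(\frac{1}{2} + \frac{1}{2} \cdot 41\right)\right)\right) - 215806 = \left(-1310973 + \left(\frac{1}{2} + \frac{41}{2}\right) \left(20 + \left(\frac{1}{2} + \frac{41}{2}\right)\right)\right) - 215806 = \left(-1310973 + 21 \left(20 + 21\right)\right) - 215806 = \left(-1310973 + 21 \cdot 41\right) - 215806 = \left(-1310973 + 861\right) - 215806 = -1310112 - 215806 = -1525918$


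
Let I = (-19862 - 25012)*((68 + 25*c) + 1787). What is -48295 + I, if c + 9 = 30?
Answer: -106848415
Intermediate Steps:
c = 21 (c = -9 + 30 = 21)
I = -106800120 (I = (-19862 - 25012)*((68 + 25*21) + 1787) = -44874*((68 + 525) + 1787) = -44874*(593 + 1787) = -44874*2380 = -106800120)
-48295 + I = -48295 - 106800120 = -106848415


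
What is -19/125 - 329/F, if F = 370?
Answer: -9631/9250 ≈ -1.0412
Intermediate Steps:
-19/125 - 329/F = -19/125 - 329/370 = -9631/9250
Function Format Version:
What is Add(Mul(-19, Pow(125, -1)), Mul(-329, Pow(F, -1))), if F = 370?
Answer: Rational(-9631, 9250) ≈ -1.0412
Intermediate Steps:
Add(Mul(-19, Pow(125, -1)), Mul(-329, Pow(F, -1))) = Add(Mul(-19, Pow(125, -1)), Mul(-329, Pow(370, -1))) = Add(Mul(-19, Rational(1, 125)), Mul(-329, Rational(1, 370))) = Add(Rational(-19, 125), Rational(-329, 370)) = Rational(-9631, 9250)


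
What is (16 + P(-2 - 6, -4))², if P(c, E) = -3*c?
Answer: 1600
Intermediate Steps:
(16 + P(-2 - 6, -4))² = (16 - 3*(-2 - 6))² = (16 - 3*(-8))² = (16 + 24)² = 40² = 1600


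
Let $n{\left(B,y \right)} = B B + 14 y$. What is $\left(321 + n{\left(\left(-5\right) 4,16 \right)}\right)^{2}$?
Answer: $893025$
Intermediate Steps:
$n{\left(B,y \right)} = B^{2} + 14 y$
$\left(321 + n{\left(\left(-5\right) 4,16 \right)}\right)^{2} = \left(321 + \left(\left(\left(-5\right) 4\right)^{2} + 14 \cdot 16\right)\right)^{2} = \left(321 + \left(\left(-20\right)^{2} + 224\right)\right)^{2} = \left(321 + \left(400 + 224\right)\right)^{2} = \left(321 + 624\right)^{2} = 945^{2} = 893025$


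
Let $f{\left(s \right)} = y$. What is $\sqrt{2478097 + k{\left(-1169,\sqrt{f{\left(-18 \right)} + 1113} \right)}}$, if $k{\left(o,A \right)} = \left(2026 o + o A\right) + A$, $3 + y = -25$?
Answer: $\sqrt{109703 - 1168 \sqrt{1085}} \approx 266.89$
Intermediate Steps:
$y = -28$ ($y = -3 - 25 = -28$)
$f{\left(s \right)} = -28$
$k{\left(o,A \right)} = A + 2026 o + A o$ ($k{\left(o,A \right)} = \left(2026 o + A o\right) + A = A + 2026 o + A o$)
$\sqrt{2478097 + k{\left(-1169,\sqrt{f{\left(-18 \right)} + 1113} \right)}} = \sqrt{2478097 + \left(\sqrt{-28 + 1113} + 2026 \left(-1169\right) + \sqrt{-28 + 1113} \left(-1169\right)\right)} = \sqrt{2478097 + \left(\sqrt{1085} - 2368394 + \sqrt{1085} \left(-1169\right)\right)} = \sqrt{2478097 - \left(2368394 + 1168 \sqrt{1085}\right)} = \sqrt{109703 - 1168 \sqrt{1085}}$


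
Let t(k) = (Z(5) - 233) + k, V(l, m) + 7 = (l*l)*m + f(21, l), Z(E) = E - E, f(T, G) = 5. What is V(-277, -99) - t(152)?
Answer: -7596092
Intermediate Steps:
Z(E) = 0
V(l, m) = -2 + m*l² (V(l, m) = -7 + ((l*l)*m + 5) = -7 + (l²*m + 5) = -7 + (m*l² + 5) = -7 + (5 + m*l²) = -2 + m*l²)
t(k) = -233 + k (t(k) = (0 - 233) + k = -233 + k)
V(-277, -99) - t(152) = (-2 - 99*(-277)²) - (-233 + 152) = (-2 - 99*76729) - 1*(-81) = (-2 - 7596171) + 81 = -7596173 + 81 = -7596092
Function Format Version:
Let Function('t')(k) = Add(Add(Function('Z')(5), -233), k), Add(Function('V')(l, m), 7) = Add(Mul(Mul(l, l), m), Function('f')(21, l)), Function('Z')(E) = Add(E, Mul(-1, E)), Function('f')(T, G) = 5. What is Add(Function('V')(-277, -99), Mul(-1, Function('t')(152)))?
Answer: -7596092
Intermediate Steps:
Function('Z')(E) = 0
Function('V')(l, m) = Add(-2, Mul(m, Pow(l, 2))) (Function('V')(l, m) = Add(-7, Add(Mul(Mul(l, l), m), 5)) = Add(-7, Add(Mul(Pow(l, 2), m), 5)) = Add(-7, Add(Mul(m, Pow(l, 2)), 5)) = Add(-7, Add(5, Mul(m, Pow(l, 2)))) = Add(-2, Mul(m, Pow(l, 2))))
Function('t')(k) = Add(-233, k) (Function('t')(k) = Add(Add(0, -233), k) = Add(-233, k))
Add(Function('V')(-277, -99), Mul(-1, Function('t')(152))) = Add(Add(-2, Mul(-99, Pow(-277, 2))), Mul(-1, Add(-233, 152))) = Add(Add(-2, Mul(-99, 76729)), Mul(-1, -81)) = Add(Add(-2, -7596171), 81) = Add(-7596173, 81) = -7596092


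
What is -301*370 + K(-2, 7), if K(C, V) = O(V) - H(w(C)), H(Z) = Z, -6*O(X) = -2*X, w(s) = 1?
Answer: -334106/3 ≈ -1.1137e+5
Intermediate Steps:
O(X) = X/3 (O(X) = -(-1)*X/3 = X/3)
K(C, V) = -1 + V/3 (K(C, V) = V/3 - 1*1 = V/3 - 1 = -1 + V/3)
-301*370 + K(-2, 7) = -301*370 + (-1 + (⅓)*7) = -111370 + (-1 + 7/3) = -111370 + 4/3 = -334106/3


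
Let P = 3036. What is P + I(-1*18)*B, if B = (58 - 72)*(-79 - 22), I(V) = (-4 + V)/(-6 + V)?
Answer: 25993/6 ≈ 4332.2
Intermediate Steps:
I(V) = (-4 + V)/(-6 + V)
B = 1414 (B = -14*(-101) = 1414)
P + I(-1*18)*B = 3036 + ((-4 - 1*18)/(-6 - 1*18))*1414 = 3036 + ((-4 - 18)/(-6 - 18))*1414 = 3036 + (-22/(-24))*1414 = 3036 - 1/24*(-22)*1414 = 3036 + (11/12)*1414 = 3036 + 7777/6 = 25993/6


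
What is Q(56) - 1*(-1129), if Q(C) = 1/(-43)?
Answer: 48546/43 ≈ 1129.0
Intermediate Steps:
Q(C) = -1/43
Q(56) - 1*(-1129) = -1/43 - 1*(-1129) = -1/43 + 1129 = 48546/43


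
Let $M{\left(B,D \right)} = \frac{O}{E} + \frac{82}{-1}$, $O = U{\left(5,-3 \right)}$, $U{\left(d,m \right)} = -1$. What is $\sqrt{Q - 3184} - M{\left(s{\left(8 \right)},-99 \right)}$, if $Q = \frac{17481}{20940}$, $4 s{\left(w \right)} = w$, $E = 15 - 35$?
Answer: $\frac{1639}{20} + \frac{i \sqrt{38771270285}}{3490} \approx 81.95 + 56.42 i$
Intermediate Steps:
$E = -20$ ($E = 15 - 35 = -20$)
$s{\left(w \right)} = \frac{w}{4}$
$Q = \frac{5827}{6980}$ ($Q = 17481 \cdot \frac{1}{20940} = \frac{5827}{6980} \approx 0.83481$)
$O = -1$
$M{\left(B,D \right)} = - \frac{1639}{20}$ ($M{\left(B,D \right)} = - \frac{1}{-20} + \frac{82}{-1} = \left(-1\right) \left(- \frac{1}{20}\right) + 82 \left(-1\right) = \frac{1}{20} - 82 = - \frac{1639}{20}$)
$\sqrt{Q - 3184} - M{\left(s{\left(8 \right)},-99 \right)} = \sqrt{\frac{5827}{6980} - 3184} - - \frac{1639}{20} = \sqrt{- \frac{22218493}{6980}} + \frac{1639}{20} = \frac{i \sqrt{38771270285}}{3490} + \frac{1639}{20} = \frac{1639}{20} + \frac{i \sqrt{38771270285}}{3490}$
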